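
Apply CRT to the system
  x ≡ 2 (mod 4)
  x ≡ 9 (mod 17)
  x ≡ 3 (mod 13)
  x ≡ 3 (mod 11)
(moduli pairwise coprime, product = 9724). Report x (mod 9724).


Product of moduli M = 4 · 17 · 13 · 11 = 9724.
Merge one congruence at a time:
  Start: x ≡ 2 (mod 4).
  Combine with x ≡ 9 (mod 17); new modulus lcm = 68.
    Write x = 2 + 4·t and substitute into x ≡ 9 (mod 17): 4·t ≡ 9 − 2 = 7 (mod 17).
    The inverse of 4 mod 17 is 13 (since 4·13 = 52 = 3·17 + 1), so t ≡ 13·7 = 91 ≡ 6 (mod 17).
    Then x = 2 + 4·6 = 26, valid modulo lcm(4, 17) = 68: x ≡ 26 (mod 68).
  Combine with x ≡ 3 (mod 13); new modulus lcm = 884.
    Write x = 26 + 68·t and substitute into x ≡ 3 (mod 13): 68·t ≡ 3 − 26 = -23 (mod 13).
    Reduce coefficients mod 13: 3·t ≡ 3 (mod 13).
    The inverse of 3 mod 13 is 9 (since 3·9 = 27 = 2·13 + 1), so t ≡ 9·3 = 27 ≡ 1 (mod 13).
    Then x = 26 + 68·1 = 94, valid modulo lcm(68, 13) = 884: x ≡ 94 (mod 884).
  Combine with x ≡ 3 (mod 11); new modulus lcm = 9724.
    Write x = 94 + 884·t and substitute into x ≡ 3 (mod 11): 884·t ≡ 3 − 94 = -91 (mod 11).
    Reduce coefficients mod 11: 4·t ≡ 8 (mod 11).
    The inverse of 4 mod 11 is 3 (since 4·3 = 12 = 1·11 + 1), so t ≡ 3·8 = 24 ≡ 2 (mod 11).
    Then x = 94 + 884·2 = 1862, valid modulo lcm(884, 11) = 9724: x ≡ 1862 (mod 9724).
Verify against each original: 1862 mod 4 = 2, 1862 mod 17 = 9, 1862 mod 13 = 3, 1862 mod 11 = 3.

x ≡ 1862 (mod 9724).


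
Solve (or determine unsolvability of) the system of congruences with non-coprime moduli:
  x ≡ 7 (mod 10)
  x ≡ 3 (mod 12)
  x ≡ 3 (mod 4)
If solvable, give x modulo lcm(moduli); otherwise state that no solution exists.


Moduli 10, 12, 4 are not pairwise coprime, so CRT works modulo lcm(m_i) when all pairwise compatibility conditions hold.
Pairwise compatibility: gcd(m_i, m_j) must divide a_i - a_j for every pair.
Merge one congruence at a time:
  Start: x ≡ 7 (mod 10).
  Combine with x ≡ 3 (mod 12): gcd(10, 12) = 2; 3 - 7 = -4, which IS divisible by 2, so compatible.
    Write x = 7 + 10·t and substitute into x ≡ 3 (mod 12): 10·t ≡ 3 − 7 = -4 (mod 12).
    Divide the congruence (and modulus) by g = 2: 5·t ≡ -2 (mod 6).
    Reduce coefficients mod 6: 5·t ≡ 4 (mod 6).
    The inverse of 5 mod 6 is 5 (since 5·5 = 25 = 4·6 + 1), so t ≡ 5·4 = 20 ≡ 2 (mod 6).
    Then x = 7 + 10·2 = 27, valid modulo lcm(10, 12) = 60: x ≡ 27 (mod 60).
  Combine with x ≡ 3 (mod 4): gcd(60, 4) = 4; 3 - 27 = -24, which IS divisible by 4, so compatible.
    Write x = 27 + 60·t and substitute into x ≡ 3 (mod 4): 60·t ≡ 3 − 27 = -24 (mod 4).
    Divide the congruence (and modulus) by g = 4: 15·t ≡ -6 (mod 1).
    Modulo 1 every t works; take t = 0.
    Then x = 27 + 60·0 = 27, valid modulo lcm(60, 4) = 60: x ≡ 27 (mod 60).
Verify: 27 mod 10 = 7, 27 mod 12 = 3, 27 mod 4 = 3.

x ≡ 27 (mod 60).


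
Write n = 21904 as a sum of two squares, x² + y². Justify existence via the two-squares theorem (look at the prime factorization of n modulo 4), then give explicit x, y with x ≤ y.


Step 1: Factor n = 21904 = 2^4 · 37^2.
Step 2: Check the mod-4 condition on each prime factor: 2 = 2 (special); 37 ≡ 1 (mod 4), exponent 2.
All primes ≡ 3 (mod 4) appear to even exponent (or don't appear), so by the two-squares theorem n IS expressible as a sum of two squares.
Step 3: Build a representation. Group n = k² · m with k = 4 and m = 37 · 37 = 1369 (a product of primes ≡ 1 (mod 4)); a representation of m scales to one of n via (k·x)² + (k·y)² = k²(x² + y²). Each prime p ≡ 1 (mod 4) is itself a sum of two squares; find a² by testing p − a² for a perfect square:
  37: 37 − 1² = 36 = 6² ⇒ 37 = 1² + 6².
  Combine using the Brahmagupta–Fibonacci identity (a² + b²)(c² + d²) = (ac − bd)² + (ad + bc)² = (ac + bd)² + (ad − bc)²:
  37 · 37 = 1369: from (1² + 6²)(1² + 6²), take (1·1 − 6·6, 1·6 + 6·1) = (1 − 36, 6 + 6) = (-35, 12); dropping signs (only squares matter) gives (35, 12); check 35² + 12² = 1225 + 144 = 1369 ✓.
  Scale by k = 4: (4·35, 4·12) = (140, 48).
Step 4: Order so x ≤ y and verify: 48² + 140² = 2304 + 19600 = 21904 = n. ✓

n = 21904 = 48² + 140² (one valid representation with x ≤ y).


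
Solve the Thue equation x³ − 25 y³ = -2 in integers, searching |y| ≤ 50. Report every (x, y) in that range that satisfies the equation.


The equation is x³ - 25y³ = -2. For fixed y, x³ = 25·y³ − 2, so a solution requires the RHS to be a perfect cube.
Strategy: iterate y from -50 to 50, compute RHS = 25·y³ − 2, and check whether it is a (positive or negative) perfect cube.
Check small values of y:
  y = 0: RHS = -2 is not a perfect cube.
  y = 1: RHS = 23 is not a perfect cube.
  y = -1: RHS = -27 = (-3)³ ⇒ x = -3 works.
  y = 2: RHS = 198 is not a perfect cube.
  y = -2: RHS = -202 is not a perfect cube.
  y = 3: RHS = 673 is not a perfect cube.
  y = -3: RHS = -677 is not a perfect cube.
Continuing the search up to |y| = 50 finds no further solutions beyond those listed.
Collected solutions: (-3, -1).

Solutions (with |y| ≤ 50): (-3, -1).


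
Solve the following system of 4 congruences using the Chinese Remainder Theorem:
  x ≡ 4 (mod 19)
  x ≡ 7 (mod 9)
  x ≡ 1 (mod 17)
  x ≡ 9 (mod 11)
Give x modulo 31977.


Product of moduli M = 19 · 9 · 17 · 11 = 31977.
Merge one congruence at a time:
  Start: x ≡ 4 (mod 19).
  Combine with x ≡ 7 (mod 9); new modulus lcm = 171.
    Write x = 4 + 19·t and substitute into x ≡ 7 (mod 9): 19·t ≡ 7 − 4 = 3 (mod 9).
    Reduce coefficients mod 9: 1·t ≡ 3 (mod 9).
    So t ≡ 3 (mod 9).
    Then x = 4 + 19·3 = 61, valid modulo lcm(19, 9) = 171: x ≡ 61 (mod 171).
  Combine with x ≡ 1 (mod 17); new modulus lcm = 2907.
    Write x = 61 + 171·t and substitute into x ≡ 1 (mod 17): 171·t ≡ 1 − 61 = -60 (mod 17).
    Reduce coefficients mod 17: 1·t ≡ 8 (mod 17).
    So t ≡ 8 (mod 17).
    Then x = 61 + 171·8 = 1429, valid modulo lcm(171, 17) = 2907: x ≡ 1429 (mod 2907).
  Combine with x ≡ 9 (mod 11); new modulus lcm = 31977.
    Write x = 1429 + 2907·t and substitute into x ≡ 9 (mod 11): 2907·t ≡ 9 − 1429 = -1420 (mod 11).
    Reduce coefficients mod 11: 3·t ≡ 10 (mod 11).
    The inverse of 3 mod 11 is 4 (since 3·4 = 12 = 1·11 + 1), so t ≡ 4·10 = 40 ≡ 7 (mod 11).
    Then x = 1429 + 2907·7 = 21778, valid modulo lcm(2907, 11) = 31977: x ≡ 21778 (mod 31977).
Verify against each original: 21778 mod 19 = 4, 21778 mod 9 = 7, 21778 mod 17 = 1, 21778 mod 11 = 9.

x ≡ 21778 (mod 31977).


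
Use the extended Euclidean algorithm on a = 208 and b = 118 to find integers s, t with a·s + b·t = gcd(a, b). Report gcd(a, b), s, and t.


Euclidean algorithm on (208, 118) — divide until remainder is 0:
  208 = 1 · 118 + 90
  118 = 1 · 90 + 28
  90 = 3 · 28 + 6
  28 = 4 · 6 + 4
  6 = 1 · 4 + 2
  4 = 2 · 2 + 0
gcd(208, 118) = 2.
Track Bezout coefficients alongside the remainders: start with r₀ = 208 = a·1 + b·0 (s = 1, t = 0) and r₁ = 118 = a·0 + b·1 (s = 0, t = 1); each new remainder r_{k+1} = r_{k-1} − q_k·r_k inherits s_{k+1} = s_{k-1} − q_k·s_k, t_{k+1} = t_{k-1} − q_k·t_k, so r_k = a·s_k + b·t_k at every step:
  q = 1: r = 90, s = 1 − 1·0 = 1, t = 0 − 1·1 = -1  (check: 208·1 + 118·(-1) = 90)
  q = 1: r = 28, s = 0 − 1·1 = -1, t = 1 − 1·(-1) = 2  (check: 208·(-1) + 118·2 = 28)
  q = 3: r = 6, s = 1 − 3·(-1) = 4, t = -1 − 3·2 = -7  (check: 208·4 + 118·(-7) = 6)
  q = 4: r = 4, s = -1 − 4·4 = -17, t = 2 − 4·(-7) = 30  (check: 208·(-17) + 118·30 = 4)
  q = 1: r = 2, s = 4 − 1·(-17) = 21, t = -7 − 1·30 = -37  (check: 208·21 + 118·(-37) = 2)
The row with r = 2 (the gcd) gives the Bezout coefficients s = 21, t = -37.
Result: 208 · (21) + 118 · (-37) = 2.

gcd(208, 118) = 2; s = 21, t = -37 (check: 208·21 + 118·(-37) = 2).


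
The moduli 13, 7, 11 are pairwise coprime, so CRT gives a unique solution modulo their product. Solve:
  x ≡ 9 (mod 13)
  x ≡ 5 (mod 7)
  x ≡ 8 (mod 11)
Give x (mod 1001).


Moduli 13, 7, 11 are pairwise coprime; by CRT there is a unique solution modulo M = 13 · 7 · 11 = 1001.
Solve pairwise, accumulating the modulus:
  Start with x ≡ 9 (mod 13).
  Combine with x ≡ 5 (mod 7): since gcd(13, 7) = 1, we get a unique residue mod 91.
    Write x = 9 + 13·t and substitute into x ≡ 5 (mod 7): 13·t ≡ 5 − 9 = -4 (mod 7).
    Reduce coefficients mod 7: 6·t ≡ 3 (mod 7).
    The inverse of 6 mod 7 is 6 (since 6·6 = 36 = 5·7 + 1), so t ≡ 6·3 = 18 ≡ 4 (mod 7).
    Then x = 9 + 13·4 = 61, valid modulo lcm(13, 7) = 91: x ≡ 61 (mod 91).
  Combine with x ≡ 8 (mod 11): since gcd(91, 11) = 1, we get a unique residue mod 1001.
    Write x = 61 + 91·t and substitute into x ≡ 8 (mod 11): 91·t ≡ 8 − 61 = -53 (mod 11).
    Reduce coefficients mod 11: 3·t ≡ 2 (mod 11).
    The inverse of 3 mod 11 is 4 (since 3·4 = 12 = 1·11 + 1), so t ≡ 4·2 = 8 ≡ 8 (mod 11).
    Then x = 61 + 91·8 = 789, valid modulo lcm(91, 11) = 1001: x ≡ 789 (mod 1001).
Verify: 789 mod 13 = 9 ✓, 789 mod 7 = 5 ✓, 789 mod 11 = 8 ✓.

x ≡ 789 (mod 1001).


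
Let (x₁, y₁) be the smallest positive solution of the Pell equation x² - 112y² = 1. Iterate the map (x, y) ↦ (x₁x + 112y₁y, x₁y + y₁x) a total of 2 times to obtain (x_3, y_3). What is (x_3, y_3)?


Step 1: Find the fundamental solution (x₁, y₁) of x² - 112y² = 1.
  Expand √112 as a continued fraction. a₀ = ⌊√112⌋ = 10; iterate m_{k+1} = d_k·a_k − m_k, d_{k+1} = (112 − m_{k+1}²)/d_k, a_{k+1} = ⌊(a₀ + m_{k+1})/d_{k+1}⌋ (starting m₀ = 0, d₀ = 1), with convergents p_k = a_k·p_{k-1} + p_{k-2}, q_k = a_k·q_{k-1} + q_{k-2} (p₋₁ = 1, q₋₁ = 0):
  k = 0: a₀ = 10; p₀/q₀ = 10/1; p₀² − 112·q₀² = 100 − 112 = -12.
  k = 1: m = 10, d = 12, a = ⌊(10 + 10)/12⌋ = 1; p/q = (1·10 + 1)/(1·1 + 0) = 11/1; p² − 112·q² = 121 − 112 = 9.
  k = 2: m = 2, d = 9, a = ⌊(10 + 2)/9⌋ = 1; p/q = (1·11 + 10)/(1·1 + 1) = 21/2; p² − 112·q² = 441 − 448 = -7.
  k = 3: m = 7, d = 7, a = ⌊(10 + 7)/7⌋ = 2; p/q = (2·21 + 11)/(2·2 + 1) = 53/5; p² − 112·q² = 2809 − 2800 = 9.
  k = 4: m = 7, d = 9, a = ⌊(10 + 7)/9⌋ = 1; p/q = (1·53 + 21)/(1·5 + 2) = 74/7; p² − 112·q² = 5476 − 5488 = -12.
  k = 5: m = 2, d = 12, a = ⌊(10 + 2)/12⌋ = 1; p/q = (1·74 + 53)/(1·7 + 5) = 127/12; p² − 112·q² = 16129 − 16128 = 1.
  The first convergent with p² − 112·q² = 1 gives the fundamental solution (x₁, y₁) = (127, 12).
Step 2: Apply the recurrence (x_{n+1}, y_{n+1}) = (x₁x_n + 112y₁y_n, x₁y_n + y₁x_n) repeatedly.
  From (x_1, y_1) = (127, 12): x_2 = 127·127 + 112·12·12 = 32257; y_2 = 127·12 + 12·127 = 3048.
  From (x_2, y_2) = (32257, 3048): x_3 = 127·32257 + 112·12·3048 = 8193151; y_3 = 127·3048 + 12·32257 = 774180.
Step 3: Verify x_3² - 112·y_3² = 67127723308801 - 67127723308800 = 1 (should be 1). ✓

(x_1, y_1) = (127, 12); (x_3, y_3) = (8193151, 774180).


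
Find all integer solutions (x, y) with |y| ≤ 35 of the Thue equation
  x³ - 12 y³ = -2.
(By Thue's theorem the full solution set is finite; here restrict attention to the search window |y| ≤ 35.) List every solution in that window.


The equation is x³ - 12y³ = -2. For fixed y, x³ = 12·y³ − 2, so a solution requires the RHS to be a perfect cube.
Strategy: iterate y from -35 to 35, compute RHS = 12·y³ − 2, and check whether it is a (positive or negative) perfect cube.
Check small values of y:
  y = 0: RHS = -2 is not a perfect cube.
  y = 1: RHS = 10 is not a perfect cube.
  y = -1: RHS = -14 is not a perfect cube.
  y = 2: RHS = 94 is not a perfect cube.
  y = -2: RHS = -98 is not a perfect cube.
  y = 3: RHS = 322 is not a perfect cube.
  y = -3: RHS = -326 is not a perfect cube.
Continuing the search up to |y| = 35 finds no solutions either.
No (x, y) in the scanned range satisfies the equation.

No integer solutions with |y| ≤ 35.


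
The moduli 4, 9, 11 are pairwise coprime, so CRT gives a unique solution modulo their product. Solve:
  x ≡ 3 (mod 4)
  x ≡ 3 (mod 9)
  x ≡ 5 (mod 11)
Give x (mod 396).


Moduli 4, 9, 11 are pairwise coprime; by CRT there is a unique solution modulo M = 4 · 9 · 11 = 396.
Solve pairwise, accumulating the modulus:
  Start with x ≡ 3 (mod 4).
  Combine with x ≡ 3 (mod 9): since gcd(4, 9) = 1, we get a unique residue mod 36.
    Write x = 3 + 4·t and substitute into x ≡ 3 (mod 9): 4·t ≡ 3 − 3 = 0 (mod 9).
    The inverse of 4 mod 9 is 7 (since 4·7 = 28 = 3·9 + 1), so t ≡ 7·0 = 0 ≡ 0 (mod 9).
    Then x = 3 + 4·0 = 3, valid modulo lcm(4, 9) = 36: x ≡ 3 (mod 36).
  Combine with x ≡ 5 (mod 11): since gcd(36, 11) = 1, we get a unique residue mod 396.
    Write x = 3 + 36·t and substitute into x ≡ 5 (mod 11): 36·t ≡ 5 − 3 = 2 (mod 11).
    Reduce coefficients mod 11: 3·t ≡ 2 (mod 11).
    The inverse of 3 mod 11 is 4 (since 3·4 = 12 = 1·11 + 1), so t ≡ 4·2 = 8 ≡ 8 (mod 11).
    Then x = 3 + 36·8 = 291, valid modulo lcm(36, 11) = 396: x ≡ 291 (mod 396).
Verify: 291 mod 4 = 3 ✓, 291 mod 9 = 3 ✓, 291 mod 11 = 5 ✓.

x ≡ 291 (mod 396).


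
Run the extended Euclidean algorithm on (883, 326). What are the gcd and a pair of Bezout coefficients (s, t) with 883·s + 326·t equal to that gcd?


Euclidean algorithm on (883, 326) — divide until remainder is 0:
  883 = 2 · 326 + 231
  326 = 1 · 231 + 95
  231 = 2 · 95 + 41
  95 = 2 · 41 + 13
  41 = 3 · 13 + 2
  13 = 6 · 2 + 1
  2 = 2 · 1 + 0
gcd(883, 326) = 1.
Track Bezout coefficients alongside the remainders: start with r₀ = 883 = a·1 + b·0 (s = 1, t = 0) and r₁ = 326 = a·0 + b·1 (s = 0, t = 1); each new remainder r_{k+1} = r_{k-1} − q_k·r_k inherits s_{k+1} = s_{k-1} − q_k·s_k, t_{k+1} = t_{k-1} − q_k·t_k, so r_k = a·s_k + b·t_k at every step:
  q = 2: r = 231, s = 1 − 2·0 = 1, t = 0 − 2·1 = -2  (check: 883·1 + 326·(-2) = 231)
  q = 1: r = 95, s = 0 − 1·1 = -1, t = 1 − 1·(-2) = 3  (check: 883·(-1) + 326·3 = 95)
  q = 2: r = 41, s = 1 − 2·(-1) = 3, t = -2 − 2·3 = -8  (check: 883·3 + 326·(-8) = 41)
  q = 2: r = 13, s = -1 − 2·3 = -7, t = 3 − 2·(-8) = 19  (check: 883·(-7) + 326·19 = 13)
  q = 3: r = 2, s = 3 − 3·(-7) = 24, t = -8 − 3·19 = -65  (check: 883·24 + 326·(-65) = 2)
  q = 6: r = 1, s = -7 − 6·24 = -151, t = 19 − 6·(-65) = 409  (check: 883·(-151) + 326·409 = 1)
The row with r = 1 (the gcd) gives the Bezout coefficients s = -151, t = 409.
Result: 883 · (-151) + 326 · (409) = 1.

gcd(883, 326) = 1; s = -151, t = 409 (check: 883·(-151) + 326·409 = 1).


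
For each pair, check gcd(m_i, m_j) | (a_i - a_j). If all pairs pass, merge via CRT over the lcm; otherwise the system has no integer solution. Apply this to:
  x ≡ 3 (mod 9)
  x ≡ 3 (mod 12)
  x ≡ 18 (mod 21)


Moduli 9, 12, 21 are not pairwise coprime, so CRT works modulo lcm(m_i) when all pairwise compatibility conditions hold.
Pairwise compatibility: gcd(m_i, m_j) must divide a_i - a_j for every pair.
Merge one congruence at a time:
  Start: x ≡ 3 (mod 9).
  Combine with x ≡ 3 (mod 12): gcd(9, 12) = 3; 3 - 3 = 0, which IS divisible by 3, so compatible.
    Write x = 3 + 9·t and substitute into x ≡ 3 (mod 12): 9·t ≡ 3 − 3 = 0 (mod 12).
    Divide the congruence (and modulus) by g = 3: 3·t ≡ 0 (mod 4).
    The inverse of 3 mod 4 is 3 (since 3·3 = 9 = 2·4 + 1), so t ≡ 3·0 = 0 ≡ 0 (mod 4).
    Then x = 3 + 9·0 = 3, valid modulo lcm(9, 12) = 36: x ≡ 3 (mod 36).
  Combine with x ≡ 18 (mod 21): gcd(36, 21) = 3; 18 - 3 = 15, which IS divisible by 3, so compatible.
    Write x = 3 + 36·t and substitute into x ≡ 18 (mod 21): 36·t ≡ 18 − 3 = 15 (mod 21).
    Divide the congruence (and modulus) by g = 3: 12·t ≡ 5 (mod 7).
    Reduce coefficients mod 7: 5·t ≡ 5 (mod 7).
    The inverse of 5 mod 7 is 3 (since 5·3 = 15 = 2·7 + 1), so t ≡ 3·5 = 15 ≡ 1 (mod 7).
    Then x = 3 + 36·1 = 39, valid modulo lcm(36, 21) = 252: x ≡ 39 (mod 252).
Verify: 39 mod 9 = 3, 39 mod 12 = 3, 39 mod 21 = 18.

x ≡ 39 (mod 252).


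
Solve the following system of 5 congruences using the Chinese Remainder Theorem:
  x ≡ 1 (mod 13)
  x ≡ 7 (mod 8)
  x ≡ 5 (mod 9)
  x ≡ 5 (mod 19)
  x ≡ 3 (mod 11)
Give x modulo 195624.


Product of moduli M = 13 · 8 · 9 · 19 · 11 = 195624.
Merge one congruence at a time:
  Start: x ≡ 1 (mod 13).
  Combine with x ≡ 7 (mod 8); new modulus lcm = 104.
    Write x = 1 + 13·t and substitute into x ≡ 7 (mod 8): 13·t ≡ 7 − 1 = 6 (mod 8).
    Reduce coefficients mod 8: 5·t ≡ 6 (mod 8).
    The inverse of 5 mod 8 is 5 (since 5·5 = 25 = 3·8 + 1), so t ≡ 5·6 = 30 ≡ 6 (mod 8).
    Then x = 1 + 13·6 = 79, valid modulo lcm(13, 8) = 104: x ≡ 79 (mod 104).
  Combine with x ≡ 5 (mod 9); new modulus lcm = 936.
    Write x = 79 + 104·t and substitute into x ≡ 5 (mod 9): 104·t ≡ 5 − 79 = -74 (mod 9).
    Reduce coefficients mod 9: 5·t ≡ 7 (mod 9).
    The inverse of 5 mod 9 is 2 (since 5·2 = 10 = 1·9 + 1), so t ≡ 2·7 = 14 ≡ 5 (mod 9).
    Then x = 79 + 104·5 = 599, valid modulo lcm(104, 9) = 936: x ≡ 599 (mod 936).
  Combine with x ≡ 5 (mod 19); new modulus lcm = 17784.
    Write x = 599 + 936·t and substitute into x ≡ 5 (mod 19): 936·t ≡ 5 − 599 = -594 (mod 19).
    Reduce coefficients mod 19: 5·t ≡ 14 (mod 19).
    The inverse of 5 mod 19 is 4 (since 5·4 = 20 = 1·19 + 1), so t ≡ 4·14 = 56 ≡ 18 (mod 19).
    Then x = 599 + 936·18 = 17447, valid modulo lcm(936, 19) = 17784: x ≡ 17447 (mod 17784).
  Combine with x ≡ 3 (mod 11); new modulus lcm = 195624.
    Write x = 17447 + 17784·t and substitute into x ≡ 3 (mod 11): 17784·t ≡ 3 − 17447 = -17444 (mod 11).
    Reduce coefficients mod 11: 8·t ≡ 2 (mod 11).
    The inverse of 8 mod 11 is 7 (since 8·7 = 56 = 5·11 + 1), so t ≡ 7·2 = 14 ≡ 3 (mod 11).
    Then x = 17447 + 17784·3 = 70799, valid modulo lcm(17784, 11) = 195624: x ≡ 70799 (mod 195624).
Verify against each original: 70799 mod 13 = 1, 70799 mod 8 = 7, 70799 mod 9 = 5, 70799 mod 19 = 5, 70799 mod 11 = 3.

x ≡ 70799 (mod 195624).


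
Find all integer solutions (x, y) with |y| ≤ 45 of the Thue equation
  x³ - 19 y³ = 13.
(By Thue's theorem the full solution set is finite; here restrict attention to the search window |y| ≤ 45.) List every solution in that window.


The equation is x³ - 19y³ = 13. For fixed y, x³ = 19·y³ + 13, so a solution requires the RHS to be a perfect cube.
Strategy: iterate y from -45 to 45, compute RHS = 19·y³ + 13, and check whether it is a (positive or negative) perfect cube.
Check small values of y:
  y = 0: RHS = 13 is not a perfect cube.
  y = 1: RHS = 32 is not a perfect cube.
  y = -1: RHS = -6 is not a perfect cube.
  y = 2: RHS = 165 is not a perfect cube.
  y = -2: RHS = -139 is not a perfect cube.
  y = 3: RHS = 526 is not a perfect cube.
  y = -3: RHS = -500 is not a perfect cube.
Continuing the search up to |y| = 45 finds no solutions either.
No (x, y) in the scanned range satisfies the equation.

No integer solutions with |y| ≤ 45.


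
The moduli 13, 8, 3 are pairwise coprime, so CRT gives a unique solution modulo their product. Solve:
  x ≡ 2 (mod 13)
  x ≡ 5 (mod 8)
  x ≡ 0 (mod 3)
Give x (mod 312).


Moduli 13, 8, 3 are pairwise coprime; by CRT there is a unique solution modulo M = 13 · 8 · 3 = 312.
Solve pairwise, accumulating the modulus:
  Start with x ≡ 2 (mod 13).
  Combine with x ≡ 5 (mod 8): since gcd(13, 8) = 1, we get a unique residue mod 104.
    Write x = 2 + 13·t and substitute into x ≡ 5 (mod 8): 13·t ≡ 5 − 2 = 3 (mod 8).
    Reduce coefficients mod 8: 5·t ≡ 3 (mod 8).
    The inverse of 5 mod 8 is 5 (since 5·5 = 25 = 3·8 + 1), so t ≡ 5·3 = 15 ≡ 7 (mod 8).
    Then x = 2 + 13·7 = 93, valid modulo lcm(13, 8) = 104: x ≡ 93 (mod 104).
  Combine with x ≡ 0 (mod 3): since gcd(104, 3) = 1, we get a unique residue mod 312.
    Write x = 93 + 104·t and substitute into x ≡ 0 (mod 3): 104·t ≡ 0 − 93 = -93 (mod 3).
    Reduce coefficients mod 3: 2·t ≡ 0 (mod 3).
    The inverse of 2 mod 3 is 2 (since 2·2 = 4 = 1·3 + 1), so t ≡ 2·0 = 0 ≡ 0 (mod 3).
    Then x = 93 + 104·0 = 93, valid modulo lcm(104, 3) = 312: x ≡ 93 (mod 312).
Verify: 93 mod 13 = 2 ✓, 93 mod 8 = 5 ✓, 93 mod 3 = 0 ✓.

x ≡ 93 (mod 312).


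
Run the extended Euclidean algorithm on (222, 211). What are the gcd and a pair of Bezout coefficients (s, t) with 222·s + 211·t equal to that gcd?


Euclidean algorithm on (222, 211) — divide until remainder is 0:
  222 = 1 · 211 + 11
  211 = 19 · 11 + 2
  11 = 5 · 2 + 1
  2 = 2 · 1 + 0
gcd(222, 211) = 1.
Track Bezout coefficients alongside the remainders: start with r₀ = 222 = a·1 + b·0 (s = 1, t = 0) and r₁ = 211 = a·0 + b·1 (s = 0, t = 1); each new remainder r_{k+1} = r_{k-1} − q_k·r_k inherits s_{k+1} = s_{k-1} − q_k·s_k, t_{k+1} = t_{k-1} − q_k·t_k, so r_k = a·s_k + b·t_k at every step:
  q = 1: r = 11, s = 1 − 1·0 = 1, t = 0 − 1·1 = -1  (check: 222·1 + 211·(-1) = 11)
  q = 19: r = 2, s = 0 − 19·1 = -19, t = 1 − 19·(-1) = 20  (check: 222·(-19) + 211·20 = 2)
  q = 5: r = 1, s = 1 − 5·(-19) = 96, t = -1 − 5·20 = -101  (check: 222·96 + 211·(-101) = 1)
The row with r = 1 (the gcd) gives the Bezout coefficients s = 96, t = -101.
Result: 222 · (96) + 211 · (-101) = 1.

gcd(222, 211) = 1; s = 96, t = -101 (check: 222·96 + 211·(-101) = 1).


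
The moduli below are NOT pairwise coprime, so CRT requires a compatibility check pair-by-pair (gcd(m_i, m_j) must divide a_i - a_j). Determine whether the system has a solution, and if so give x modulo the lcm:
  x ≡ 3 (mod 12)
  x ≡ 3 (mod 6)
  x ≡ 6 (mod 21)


Moduli 12, 6, 21 are not pairwise coprime, so CRT works modulo lcm(m_i) when all pairwise compatibility conditions hold.
Pairwise compatibility: gcd(m_i, m_j) must divide a_i - a_j for every pair.
Merge one congruence at a time:
  Start: x ≡ 3 (mod 12).
  Combine with x ≡ 3 (mod 6): gcd(12, 6) = 6; 3 - 3 = 0, which IS divisible by 6, so compatible.
    Write x = 3 + 12·t and substitute into x ≡ 3 (mod 6): 12·t ≡ 3 − 3 = 0 (mod 6).
    Divide the congruence (and modulus) by g = 6: 2·t ≡ 0 (mod 1).
    Modulo 1 every t works; take t = 0.
    Then x = 3 + 12·0 = 3, valid modulo lcm(12, 6) = 12: x ≡ 3 (mod 12).
  Combine with x ≡ 6 (mod 21): gcd(12, 21) = 3; 6 - 3 = 3, which IS divisible by 3, so compatible.
    Write x = 3 + 12·t and substitute into x ≡ 6 (mod 21): 12·t ≡ 6 − 3 = 3 (mod 21).
    Divide the congruence (and modulus) by g = 3: 4·t ≡ 1 (mod 7).
    The inverse of 4 mod 7 is 2 (since 4·2 = 8 = 1·7 + 1), so t ≡ 2·1 = 2 ≡ 2 (mod 7).
    Then x = 3 + 12·2 = 27, valid modulo lcm(12, 21) = 84: x ≡ 27 (mod 84).
Verify: 27 mod 12 = 3, 27 mod 6 = 3, 27 mod 21 = 6.

x ≡ 27 (mod 84).


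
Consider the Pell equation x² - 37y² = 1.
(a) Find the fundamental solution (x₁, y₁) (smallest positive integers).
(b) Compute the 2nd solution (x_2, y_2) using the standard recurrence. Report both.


Step 1: Find the fundamental solution (x₁, y₁) of x² - 37y² = 1.
  Expand √37 as a continued fraction. a₀ = ⌊√37⌋ = 6; iterate m_{k+1} = d_k·a_k − m_k, d_{k+1} = (37 − m_{k+1}²)/d_k, a_{k+1} = ⌊(a₀ + m_{k+1})/d_{k+1}⌋ (starting m₀ = 0, d₀ = 1), with convergents p_k = a_k·p_{k-1} + p_{k-2}, q_k = a_k·q_{k-1} + q_{k-2} (p₋₁ = 1, q₋₁ = 0):
  k = 0: a₀ = 6; p₀/q₀ = 6/1; p₀² − 37·q₀² = 36 − 37 = -1.
  k = 1: m = 6, d = 1, a = ⌊(6 + 6)/1⌋ = 12; p/q = (12·6 + 1)/(12·1 + 0) = 73/12; p² − 37·q² = 5329 − 5328 = 1.
  The first convergent with p² − 37·q² = 1 gives the fundamental solution (x₁, y₁) = (73, 12).
Step 2: Apply the recurrence (x_{n+1}, y_{n+1}) = (x₁x_n + 37y₁y_n, x₁y_n + y₁x_n) repeatedly.
  From (x_1, y_1) = (73, 12): x_2 = 73·73 + 37·12·12 = 10657; y_2 = 73·12 + 12·73 = 1752.
Step 3: Verify x_2² - 37·y_2² = 113571649 - 113571648 = 1 (should be 1). ✓

(x_1, y_1) = (73, 12); (x_2, y_2) = (10657, 1752).


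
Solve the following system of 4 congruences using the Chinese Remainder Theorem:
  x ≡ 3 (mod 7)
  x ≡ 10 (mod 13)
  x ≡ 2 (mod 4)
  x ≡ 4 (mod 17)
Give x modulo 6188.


Product of moduli M = 7 · 13 · 4 · 17 = 6188.
Merge one congruence at a time:
  Start: x ≡ 3 (mod 7).
  Combine with x ≡ 10 (mod 13); new modulus lcm = 91.
    Write x = 3 + 7·t and substitute into x ≡ 10 (mod 13): 7·t ≡ 10 − 3 = 7 (mod 13).
    The inverse of 7 mod 13 is 2 (since 7·2 = 14 = 1·13 + 1), so t ≡ 2·7 = 14 ≡ 1 (mod 13).
    Then x = 3 + 7·1 = 10, valid modulo lcm(7, 13) = 91: x ≡ 10 (mod 91).
  Combine with x ≡ 2 (mod 4); new modulus lcm = 364.
    Write x = 10 + 91·t and substitute into x ≡ 2 (mod 4): 91·t ≡ 2 − 10 = -8 (mod 4).
    Reduce coefficients mod 4: 3·t ≡ 0 (mod 4).
    The inverse of 3 mod 4 is 3 (since 3·3 = 9 = 2·4 + 1), so t ≡ 3·0 = 0 ≡ 0 (mod 4).
    Then x = 10 + 91·0 = 10, valid modulo lcm(91, 4) = 364: x ≡ 10 (mod 364).
  Combine with x ≡ 4 (mod 17); new modulus lcm = 6188.
    Write x = 10 + 364·t and substitute into x ≡ 4 (mod 17): 364·t ≡ 4 − 10 = -6 (mod 17).
    Reduce coefficients mod 17: 7·t ≡ 11 (mod 17).
    The inverse of 7 mod 17 is 5 (since 7·5 = 35 = 2·17 + 1), so t ≡ 5·11 = 55 ≡ 4 (mod 17).
    Then x = 10 + 364·4 = 1466, valid modulo lcm(364, 17) = 6188: x ≡ 1466 (mod 6188).
Verify against each original: 1466 mod 7 = 3, 1466 mod 13 = 10, 1466 mod 4 = 2, 1466 mod 17 = 4.

x ≡ 1466 (mod 6188).


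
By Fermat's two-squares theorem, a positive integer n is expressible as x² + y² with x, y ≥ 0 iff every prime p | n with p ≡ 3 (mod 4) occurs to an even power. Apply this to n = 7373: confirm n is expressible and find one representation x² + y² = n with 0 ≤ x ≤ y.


Step 1: Factor n = 7373 = 73 · 101.
Step 2: Check the mod-4 condition on each prime factor: 73 ≡ 1 (mod 4), exponent 1; 101 ≡ 1 (mod 4), exponent 1.
All primes ≡ 3 (mod 4) appear to even exponent (or don't appear), so by the two-squares theorem n IS expressible as a sum of two squares.
Step 3: Build a representation. Here n = 73 · 101 is a product of primes ≡ 1 (mod 4). Each prime p ≡ 1 (mod 4) is itself a sum of two squares; find a² by testing p − a² for a perfect square:
  73: 73 − 1² = 72, 73 − 2² = 69, 73 − 3² = 64 = 8² ⇒ 73 = 3² + 8².
  101: 101 − 1² = 100 = 10² ⇒ 101 = 1² + 10².
  Combine using the Brahmagupta–Fibonacci identity (a² + b²)(c² + d²) = (ac − bd)² + (ad + bc)² = (ac + bd)² + (ad − bc)²:
  73 · 101 = 7373: from (3² + 8²)(1² + 10²), take (3·1 − 8·10, 3·10 + 8·1) = (3 − 80, 30 + 8) = (-77, 38); dropping signs (only squares matter) gives (77, 38); check 77² + 38² = 5929 + 1444 = 7373 ✓.
Step 4: Order so x ≤ y and verify: 38² + 77² = 1444 + 5929 = 7373 = n. ✓

n = 7373 = 38² + 77² (one valid representation with x ≤ y).


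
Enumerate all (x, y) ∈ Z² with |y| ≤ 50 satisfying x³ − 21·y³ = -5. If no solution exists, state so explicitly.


The equation is x³ - 21y³ = -5. For fixed y, x³ = 21·y³ − 5, so a solution requires the RHS to be a perfect cube.
Strategy: iterate y from -50 to 50, compute RHS = 21·y³ − 5, and check whether it is a (positive or negative) perfect cube.
Check small values of y:
  y = 0: RHS = -5 is not a perfect cube.
  y = 1: RHS = 16 is not a perfect cube.
  y = -1: RHS = -26 is not a perfect cube.
  y = 2: RHS = 163 is not a perfect cube.
  y = -2: RHS = -173 is not a perfect cube.
  y = 3: RHS = 562 is not a perfect cube.
  y = -3: RHS = -572 is not a perfect cube.
Continuing the search up to |y| = 50 finds no solutions either.
No (x, y) in the scanned range satisfies the equation.

No integer solutions with |y| ≤ 50.


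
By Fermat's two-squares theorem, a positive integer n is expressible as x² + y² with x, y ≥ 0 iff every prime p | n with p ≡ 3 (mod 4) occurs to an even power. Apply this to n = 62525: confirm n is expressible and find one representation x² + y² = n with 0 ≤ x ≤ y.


Step 1: Factor n = 62525 = 5^2 · 41 · 61.
Step 2: Check the mod-4 condition on each prime factor: 5 ≡ 1 (mod 4), exponent 2; 41 ≡ 1 (mod 4), exponent 1; 61 ≡ 1 (mod 4), exponent 1.
All primes ≡ 3 (mod 4) appear to even exponent (or don't appear), so by the two-squares theorem n IS expressible as a sum of two squares.
Step 3: Build a representation. Group n = k² · m with k = 5 and m = 41 · 61 = 2501 (a product of primes ≡ 1 (mod 4)); a representation of m scales to one of n via (k·x)² + (k·y)² = k²(x² + y²). Each prime p ≡ 1 (mod 4) is itself a sum of two squares; find a² by testing p − a² for a perfect square:
  41: 41 − 1² = 40, 41 − 2² = 37, 41 − 3² = 32, 41 − 4² = 25 = 5² ⇒ 41 = 4² + 5².
  61: 61 − 1² = 60, 61 − 2² = 57, 61 − 3² = 52, 61 − 4² = 45, 61 − 5² = 36 = 6² ⇒ 61 = 5² + 6².
  Combine using the Brahmagupta–Fibonacci identity (a² + b²)(c² + d²) = (ac − bd)² + (ad + bc)² = (ac + bd)² + (ad − bc)²:
  41 · 61 = 2501: from (4² + 5²)(5² + 6²), take (4·5 − 5·6, 4·6 + 5·5) = (20 − 30, 24 + 25) = (-10, 49); dropping signs (only squares matter) gives (10, 49); check 10² + 49² = 100 + 2401 = 2501 ✓.
  Scale by k = 5: (5·10, 5·49) = (50, 245).
Step 4: Order so x ≤ y and verify: 50² + 245² = 2500 + 60025 = 62525 = n. ✓

n = 62525 = 50² + 245² (one valid representation with x ≤ y).


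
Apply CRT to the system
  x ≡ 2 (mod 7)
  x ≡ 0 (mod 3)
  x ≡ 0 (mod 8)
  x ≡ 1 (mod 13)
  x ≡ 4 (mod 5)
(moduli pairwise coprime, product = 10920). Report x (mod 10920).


Product of moduli M = 7 · 3 · 8 · 13 · 5 = 10920.
Merge one congruence at a time:
  Start: x ≡ 2 (mod 7).
  Combine with x ≡ 0 (mod 3); new modulus lcm = 21.
    Write x = 2 + 7·t and substitute into x ≡ 0 (mod 3): 7·t ≡ 0 − 2 = -2 (mod 3).
    Reduce coefficients mod 3: 1·t ≡ 1 (mod 3).
    So t ≡ 1 (mod 3).
    Then x = 2 + 7·1 = 9, valid modulo lcm(7, 3) = 21: x ≡ 9 (mod 21).
  Combine with x ≡ 0 (mod 8); new modulus lcm = 168.
    Write x = 9 + 21·t and substitute into x ≡ 0 (mod 8): 21·t ≡ 0 − 9 = -9 (mod 8).
    Reduce coefficients mod 8: 5·t ≡ 7 (mod 8).
    The inverse of 5 mod 8 is 5 (since 5·5 = 25 = 3·8 + 1), so t ≡ 5·7 = 35 ≡ 3 (mod 8).
    Then x = 9 + 21·3 = 72, valid modulo lcm(21, 8) = 168: x ≡ 72 (mod 168).
  Combine with x ≡ 1 (mod 13); new modulus lcm = 2184.
    Write x = 72 + 168·t and substitute into x ≡ 1 (mod 13): 168·t ≡ 1 − 72 = -71 (mod 13).
    Reduce coefficients mod 13: 12·t ≡ 7 (mod 13).
    The inverse of 12 mod 13 is 12 (since 12·12 = 144 = 11·13 + 1), so t ≡ 12·7 = 84 ≡ 6 (mod 13).
    Then x = 72 + 168·6 = 1080, valid modulo lcm(168, 13) = 2184: x ≡ 1080 (mod 2184).
  Combine with x ≡ 4 (mod 5); new modulus lcm = 10920.
    Write x = 1080 + 2184·t and substitute into x ≡ 4 (mod 5): 2184·t ≡ 4 − 1080 = -1076 (mod 5).
    Reduce coefficients mod 5: 4·t ≡ 4 (mod 5).
    The inverse of 4 mod 5 is 4 (since 4·4 = 16 = 3·5 + 1), so t ≡ 4·4 = 16 ≡ 1 (mod 5).
    Then x = 1080 + 2184·1 = 3264, valid modulo lcm(2184, 5) = 10920: x ≡ 3264 (mod 10920).
Verify against each original: 3264 mod 7 = 2, 3264 mod 3 = 0, 3264 mod 8 = 0, 3264 mod 13 = 1, 3264 mod 5 = 4.

x ≡ 3264 (mod 10920).


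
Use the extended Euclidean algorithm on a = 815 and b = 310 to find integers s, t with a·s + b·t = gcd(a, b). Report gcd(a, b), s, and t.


Euclidean algorithm on (815, 310) — divide until remainder is 0:
  815 = 2 · 310 + 195
  310 = 1 · 195 + 115
  195 = 1 · 115 + 80
  115 = 1 · 80 + 35
  80 = 2 · 35 + 10
  35 = 3 · 10 + 5
  10 = 2 · 5 + 0
gcd(815, 310) = 5.
Track Bezout coefficients alongside the remainders: start with r₀ = 815 = a·1 + b·0 (s = 1, t = 0) and r₁ = 310 = a·0 + b·1 (s = 0, t = 1); each new remainder r_{k+1} = r_{k-1} − q_k·r_k inherits s_{k+1} = s_{k-1} − q_k·s_k, t_{k+1} = t_{k-1} − q_k·t_k, so r_k = a·s_k + b·t_k at every step:
  q = 2: r = 195, s = 1 − 2·0 = 1, t = 0 − 2·1 = -2  (check: 815·1 + 310·(-2) = 195)
  q = 1: r = 115, s = 0 − 1·1 = -1, t = 1 − 1·(-2) = 3  (check: 815·(-1) + 310·3 = 115)
  q = 1: r = 80, s = 1 − 1·(-1) = 2, t = -2 − 1·3 = -5  (check: 815·2 + 310·(-5) = 80)
  q = 1: r = 35, s = -1 − 1·2 = -3, t = 3 − 1·(-5) = 8  (check: 815·(-3) + 310·8 = 35)
  q = 2: r = 10, s = 2 − 2·(-3) = 8, t = -5 − 2·8 = -21  (check: 815·8 + 310·(-21) = 10)
  q = 3: r = 5, s = -3 − 3·8 = -27, t = 8 − 3·(-21) = 71  (check: 815·(-27) + 310·71 = 5)
The row with r = 5 (the gcd) gives the Bezout coefficients s = -27, t = 71.
Result: 815 · (-27) + 310 · (71) = 5.

gcd(815, 310) = 5; s = -27, t = 71 (check: 815·(-27) + 310·71 = 5).


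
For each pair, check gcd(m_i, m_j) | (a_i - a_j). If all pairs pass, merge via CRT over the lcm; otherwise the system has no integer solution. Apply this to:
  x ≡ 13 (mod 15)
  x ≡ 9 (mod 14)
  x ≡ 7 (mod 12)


Moduli 15, 14, 12 are not pairwise coprime, so CRT works modulo lcm(m_i) when all pairwise compatibility conditions hold.
Pairwise compatibility: gcd(m_i, m_j) must divide a_i - a_j for every pair.
Merge one congruence at a time:
  Start: x ≡ 13 (mod 15).
  Combine with x ≡ 9 (mod 14): gcd(15, 14) = 1; 9 - 13 = -4, which IS divisible by 1, so compatible.
    Write x = 13 + 15·t and substitute into x ≡ 9 (mod 14): 15·t ≡ 9 − 13 = -4 (mod 14).
    Reduce coefficients mod 14: 1·t ≡ 10 (mod 14).
    So t ≡ 10 (mod 14).
    Then x = 13 + 15·10 = 163, valid modulo lcm(15, 14) = 210: x ≡ 163 (mod 210).
  Combine with x ≡ 7 (mod 12): gcd(210, 12) = 6; 7 - 163 = -156, which IS divisible by 6, so compatible.
    Write x = 163 + 210·t and substitute into x ≡ 7 (mod 12): 210·t ≡ 7 − 163 = -156 (mod 12).
    Divide the congruence (and modulus) by g = 6: 35·t ≡ -26 (mod 2).
    Reduce coefficients mod 2: 1·t ≡ 0 (mod 2).
    So t ≡ 0 (mod 2).
    Then x = 163 + 210·0 = 163, valid modulo lcm(210, 12) = 420: x ≡ 163 (mod 420).
Verify: 163 mod 15 = 13, 163 mod 14 = 9, 163 mod 12 = 7.

x ≡ 163 (mod 420).


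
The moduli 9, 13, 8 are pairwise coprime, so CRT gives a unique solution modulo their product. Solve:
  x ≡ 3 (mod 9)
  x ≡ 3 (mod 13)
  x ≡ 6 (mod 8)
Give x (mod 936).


Moduli 9, 13, 8 are pairwise coprime; by CRT there is a unique solution modulo M = 9 · 13 · 8 = 936.
Solve pairwise, accumulating the modulus:
  Start with x ≡ 3 (mod 9).
  Combine with x ≡ 3 (mod 13): since gcd(9, 13) = 1, we get a unique residue mod 117.
    Write x = 3 + 9·t and substitute into x ≡ 3 (mod 13): 9·t ≡ 3 − 3 = 0 (mod 13).
    The inverse of 9 mod 13 is 3 (since 9·3 = 27 = 2·13 + 1), so t ≡ 3·0 = 0 ≡ 0 (mod 13).
    Then x = 3 + 9·0 = 3, valid modulo lcm(9, 13) = 117: x ≡ 3 (mod 117).
  Combine with x ≡ 6 (mod 8): since gcd(117, 8) = 1, we get a unique residue mod 936.
    Write x = 3 + 117·t and substitute into x ≡ 6 (mod 8): 117·t ≡ 6 − 3 = 3 (mod 8).
    Reduce coefficients mod 8: 5·t ≡ 3 (mod 8).
    The inverse of 5 mod 8 is 5 (since 5·5 = 25 = 3·8 + 1), so t ≡ 5·3 = 15 ≡ 7 (mod 8).
    Then x = 3 + 117·7 = 822, valid modulo lcm(117, 8) = 936: x ≡ 822 (mod 936).
Verify: 822 mod 9 = 3 ✓, 822 mod 13 = 3 ✓, 822 mod 8 = 6 ✓.

x ≡ 822 (mod 936).


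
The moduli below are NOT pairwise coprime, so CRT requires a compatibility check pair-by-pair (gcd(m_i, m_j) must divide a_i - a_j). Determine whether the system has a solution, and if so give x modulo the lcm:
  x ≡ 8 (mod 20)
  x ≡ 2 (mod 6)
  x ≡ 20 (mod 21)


Moduli 20, 6, 21 are not pairwise coprime, so CRT works modulo lcm(m_i) when all pairwise compatibility conditions hold.
Pairwise compatibility: gcd(m_i, m_j) must divide a_i - a_j for every pair.
Merge one congruence at a time:
  Start: x ≡ 8 (mod 20).
  Combine with x ≡ 2 (mod 6): gcd(20, 6) = 2; 2 - 8 = -6, which IS divisible by 2, so compatible.
    Write x = 8 + 20·t and substitute into x ≡ 2 (mod 6): 20·t ≡ 2 − 8 = -6 (mod 6).
    Divide the congruence (and modulus) by g = 2: 10·t ≡ -3 (mod 3).
    Reduce coefficients mod 3: 1·t ≡ 0 (mod 3).
    So t ≡ 0 (mod 3).
    Then x = 8 + 20·0 = 8, valid modulo lcm(20, 6) = 60: x ≡ 8 (mod 60).
  Combine with x ≡ 20 (mod 21): gcd(60, 21) = 3; 20 - 8 = 12, which IS divisible by 3, so compatible.
    Write x = 8 + 60·t and substitute into x ≡ 20 (mod 21): 60·t ≡ 20 − 8 = 12 (mod 21).
    Divide the congruence (and modulus) by g = 3: 20·t ≡ 4 (mod 7).
    Reduce coefficients mod 7: 6·t ≡ 4 (mod 7).
    The inverse of 6 mod 7 is 6 (since 6·6 = 36 = 5·7 + 1), so t ≡ 6·4 = 24 ≡ 3 (mod 7).
    Then x = 8 + 60·3 = 188, valid modulo lcm(60, 21) = 420: x ≡ 188 (mod 420).
Verify: 188 mod 20 = 8, 188 mod 6 = 2, 188 mod 21 = 20.

x ≡ 188 (mod 420).


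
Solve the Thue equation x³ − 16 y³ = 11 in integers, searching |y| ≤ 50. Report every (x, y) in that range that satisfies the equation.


The equation is x³ - 16y³ = 11. For fixed y, x³ = 16·y³ + 11, so a solution requires the RHS to be a perfect cube.
Strategy: iterate y from -50 to 50, compute RHS = 16·y³ + 11, and check whether it is a (positive or negative) perfect cube.
Check small values of y:
  y = 0: RHS = 11 is not a perfect cube.
  y = 1: RHS = 27 = (3)³ ⇒ x = 3 works.
  y = -1: RHS = -5 is not a perfect cube.
  y = 2: RHS = 139 is not a perfect cube.
  y = -2: RHS = -117 is not a perfect cube.
  y = 3: RHS = 443 is not a perfect cube.
  y = -3: RHS = -421 is not a perfect cube.
Continuing the search up to |y| = 50 finds no further solutions beyond those listed.
Collected solutions: (3, 1).

Solutions (with |y| ≤ 50): (3, 1).


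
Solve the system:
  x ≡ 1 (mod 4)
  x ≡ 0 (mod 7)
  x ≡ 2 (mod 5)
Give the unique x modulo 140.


Moduli 4, 7, 5 are pairwise coprime; by CRT there is a unique solution modulo M = 4 · 7 · 5 = 140.
Solve pairwise, accumulating the modulus:
  Start with x ≡ 1 (mod 4).
  Combine with x ≡ 0 (mod 7): since gcd(4, 7) = 1, we get a unique residue mod 28.
    Write x = 1 + 4·t and substitute into x ≡ 0 (mod 7): 4·t ≡ 0 − 1 = -1 (mod 7).
    Reduce coefficients mod 7: 4·t ≡ 6 (mod 7).
    The inverse of 4 mod 7 is 2 (since 4·2 = 8 = 1·7 + 1), so t ≡ 2·6 = 12 ≡ 5 (mod 7).
    Then x = 1 + 4·5 = 21, valid modulo lcm(4, 7) = 28: x ≡ 21 (mod 28).
  Combine with x ≡ 2 (mod 5): since gcd(28, 5) = 1, we get a unique residue mod 140.
    Write x = 21 + 28·t and substitute into x ≡ 2 (mod 5): 28·t ≡ 2 − 21 = -19 (mod 5).
    Reduce coefficients mod 5: 3·t ≡ 1 (mod 5).
    The inverse of 3 mod 5 is 2 (since 3·2 = 6 = 1·5 + 1), so t ≡ 2·1 = 2 ≡ 2 (mod 5).
    Then x = 21 + 28·2 = 77, valid modulo lcm(28, 5) = 140: x ≡ 77 (mod 140).
Verify: 77 mod 4 = 1 ✓, 77 mod 7 = 0 ✓, 77 mod 5 = 2 ✓.

x ≡ 77 (mod 140).


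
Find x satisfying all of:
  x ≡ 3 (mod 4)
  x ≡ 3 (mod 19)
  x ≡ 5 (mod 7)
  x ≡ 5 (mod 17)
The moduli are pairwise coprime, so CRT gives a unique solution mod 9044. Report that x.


Product of moduli M = 4 · 19 · 7 · 17 = 9044.
Merge one congruence at a time:
  Start: x ≡ 3 (mod 4).
  Combine with x ≡ 3 (mod 19); new modulus lcm = 76.
    Write x = 3 + 4·t and substitute into x ≡ 3 (mod 19): 4·t ≡ 3 − 3 = 0 (mod 19).
    The inverse of 4 mod 19 is 5 (since 4·5 = 20 = 1·19 + 1), so t ≡ 5·0 = 0 ≡ 0 (mod 19).
    Then x = 3 + 4·0 = 3, valid modulo lcm(4, 19) = 76: x ≡ 3 (mod 76).
  Combine with x ≡ 5 (mod 7); new modulus lcm = 532.
    Write x = 3 + 76·t and substitute into x ≡ 5 (mod 7): 76·t ≡ 5 − 3 = 2 (mod 7).
    Reduce coefficients mod 7: 6·t ≡ 2 (mod 7).
    The inverse of 6 mod 7 is 6 (since 6·6 = 36 = 5·7 + 1), so t ≡ 6·2 = 12 ≡ 5 (mod 7).
    Then x = 3 + 76·5 = 383, valid modulo lcm(76, 7) = 532: x ≡ 383 (mod 532).
  Combine with x ≡ 5 (mod 17); new modulus lcm = 9044.
    Write x = 383 + 532·t and substitute into x ≡ 5 (mod 17): 532·t ≡ 5 − 383 = -378 (mod 17).
    Reduce coefficients mod 17: 5·t ≡ 13 (mod 17).
    The inverse of 5 mod 17 is 7 (since 5·7 = 35 = 2·17 + 1), so t ≡ 7·13 = 91 ≡ 6 (mod 17).
    Then x = 383 + 532·6 = 3575, valid modulo lcm(532, 17) = 9044: x ≡ 3575 (mod 9044).
Verify against each original: 3575 mod 4 = 3, 3575 mod 19 = 3, 3575 mod 7 = 5, 3575 mod 17 = 5.

x ≡ 3575 (mod 9044).
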